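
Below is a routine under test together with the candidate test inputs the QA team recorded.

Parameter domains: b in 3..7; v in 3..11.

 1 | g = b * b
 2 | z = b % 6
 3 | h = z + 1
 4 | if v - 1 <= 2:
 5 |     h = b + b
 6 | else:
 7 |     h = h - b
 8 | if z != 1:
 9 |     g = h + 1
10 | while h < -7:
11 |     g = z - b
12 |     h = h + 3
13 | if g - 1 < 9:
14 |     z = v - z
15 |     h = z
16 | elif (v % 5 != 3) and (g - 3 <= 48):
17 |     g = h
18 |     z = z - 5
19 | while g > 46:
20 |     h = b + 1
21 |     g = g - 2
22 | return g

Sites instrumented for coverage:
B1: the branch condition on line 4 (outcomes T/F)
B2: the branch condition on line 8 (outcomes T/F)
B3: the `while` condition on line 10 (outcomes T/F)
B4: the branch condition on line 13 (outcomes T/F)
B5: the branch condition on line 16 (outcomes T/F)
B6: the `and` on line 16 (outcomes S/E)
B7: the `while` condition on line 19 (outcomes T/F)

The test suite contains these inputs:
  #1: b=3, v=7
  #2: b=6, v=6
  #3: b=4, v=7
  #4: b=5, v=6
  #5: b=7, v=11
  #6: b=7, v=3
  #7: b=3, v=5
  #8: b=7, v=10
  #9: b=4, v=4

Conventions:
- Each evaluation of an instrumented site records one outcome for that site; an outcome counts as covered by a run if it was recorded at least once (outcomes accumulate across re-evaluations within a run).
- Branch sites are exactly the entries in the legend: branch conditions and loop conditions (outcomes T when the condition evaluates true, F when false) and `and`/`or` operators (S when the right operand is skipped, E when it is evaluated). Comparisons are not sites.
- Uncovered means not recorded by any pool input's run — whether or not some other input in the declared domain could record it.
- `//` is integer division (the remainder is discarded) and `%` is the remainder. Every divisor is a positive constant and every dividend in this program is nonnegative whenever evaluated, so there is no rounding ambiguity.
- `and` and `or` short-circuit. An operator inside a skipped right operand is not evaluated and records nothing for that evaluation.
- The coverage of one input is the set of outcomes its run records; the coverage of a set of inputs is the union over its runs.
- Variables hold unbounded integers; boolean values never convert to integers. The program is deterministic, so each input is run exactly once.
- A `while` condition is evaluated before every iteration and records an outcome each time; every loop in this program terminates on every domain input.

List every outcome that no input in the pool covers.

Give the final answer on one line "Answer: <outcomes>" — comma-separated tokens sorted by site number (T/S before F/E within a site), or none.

test 1 (b=3, v=7) hits B1=F, B2=T, B3=F, B4=T, B7=F
test 2 (b=6, v=6) hits B1=F, B2=T, B3=F, B4=T, B7=F
test 3 (b=4, v=7) hits B1=F, B2=T, B3=F, B4=T, B7=F
test 4 (b=5, v=6) hits B1=F, B2=T, B3=F, B4=T, B7=F
test 5 (b=7, v=11) hits B1=F, B2=F, B3=F, B4=F, B5=T, B6=E, B7=F
test 6 (b=7, v=3) hits B1=T, B2=F, B3=F, B4=F, B5=F, B6=S, B7=T, B7=F
test 7 (b=3, v=5) hits B1=F, B2=T, B3=F, B4=T, B7=F
test 8 (b=7, v=10) hits B1=F, B2=F, B3=F, B4=F, B5=T, B6=E, B7=F
test 9 (b=4, v=4) hits B1=F, B2=T, B3=F, B4=T, B7=F
union over the pool: B1=T, B1=F, B2=T, B2=F, B3=F, B4=T, B4=F, B5=T, B5=F, B6=S, B6=E, B7=T, B7=F
uncovered (1 of 14): B3=T

Answer: B3=T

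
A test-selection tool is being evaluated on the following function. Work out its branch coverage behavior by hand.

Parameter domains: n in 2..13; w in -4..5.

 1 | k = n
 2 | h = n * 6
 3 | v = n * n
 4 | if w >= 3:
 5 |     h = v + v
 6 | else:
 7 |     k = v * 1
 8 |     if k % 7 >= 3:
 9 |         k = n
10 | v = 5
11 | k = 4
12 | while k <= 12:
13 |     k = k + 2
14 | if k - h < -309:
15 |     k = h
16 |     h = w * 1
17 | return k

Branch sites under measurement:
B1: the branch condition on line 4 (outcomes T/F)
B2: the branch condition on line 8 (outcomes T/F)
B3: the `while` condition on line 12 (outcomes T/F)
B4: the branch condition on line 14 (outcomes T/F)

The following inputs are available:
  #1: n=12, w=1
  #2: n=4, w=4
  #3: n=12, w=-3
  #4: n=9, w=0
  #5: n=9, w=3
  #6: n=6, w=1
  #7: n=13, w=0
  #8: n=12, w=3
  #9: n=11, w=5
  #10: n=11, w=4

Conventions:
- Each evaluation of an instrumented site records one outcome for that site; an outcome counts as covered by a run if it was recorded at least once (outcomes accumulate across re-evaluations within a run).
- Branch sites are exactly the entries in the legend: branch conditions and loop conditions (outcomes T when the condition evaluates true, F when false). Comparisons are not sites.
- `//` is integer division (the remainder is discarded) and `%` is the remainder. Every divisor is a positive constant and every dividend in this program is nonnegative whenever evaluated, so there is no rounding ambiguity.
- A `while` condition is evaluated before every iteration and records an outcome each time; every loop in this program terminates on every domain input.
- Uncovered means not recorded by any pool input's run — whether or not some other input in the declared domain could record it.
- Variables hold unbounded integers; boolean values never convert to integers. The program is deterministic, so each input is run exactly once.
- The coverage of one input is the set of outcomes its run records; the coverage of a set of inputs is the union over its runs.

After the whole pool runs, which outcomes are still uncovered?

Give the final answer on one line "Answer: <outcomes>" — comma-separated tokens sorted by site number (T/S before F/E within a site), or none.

input #1, n=12, w=1: outcomes B1=F, B2=T, B3=T, B3=F, B4=F
input #2, n=4, w=4: outcomes B1=T, B3=T, B3=F, B4=F
input #3, n=12, w=-3: outcomes B1=F, B2=T, B3=T, B3=F, B4=F
input #4, n=9, w=0: outcomes B1=F, B2=T, B3=T, B3=F, B4=F
input #5, n=9, w=3: outcomes B1=T, B3=T, B3=F, B4=F
input #6, n=6, w=1: outcomes B1=F, B2=F, B3=T, B3=F, B4=F
input #7, n=13, w=0: outcomes B1=F, B2=F, B3=T, B3=F, B4=F
input #8, n=12, w=3: outcomes B1=T, B3=T, B3=F, B4=F
input #9, n=11, w=5: outcomes B1=T, B3=T, B3=F, B4=F
input #10, n=11, w=4: outcomes B1=T, B3=T, B3=F, B4=F
union over the pool: B1=T, B1=F, B2=T, B2=F, B3=T, B3=F, B4=F
uncovered (1 of 8): B4=T

Answer: B4=T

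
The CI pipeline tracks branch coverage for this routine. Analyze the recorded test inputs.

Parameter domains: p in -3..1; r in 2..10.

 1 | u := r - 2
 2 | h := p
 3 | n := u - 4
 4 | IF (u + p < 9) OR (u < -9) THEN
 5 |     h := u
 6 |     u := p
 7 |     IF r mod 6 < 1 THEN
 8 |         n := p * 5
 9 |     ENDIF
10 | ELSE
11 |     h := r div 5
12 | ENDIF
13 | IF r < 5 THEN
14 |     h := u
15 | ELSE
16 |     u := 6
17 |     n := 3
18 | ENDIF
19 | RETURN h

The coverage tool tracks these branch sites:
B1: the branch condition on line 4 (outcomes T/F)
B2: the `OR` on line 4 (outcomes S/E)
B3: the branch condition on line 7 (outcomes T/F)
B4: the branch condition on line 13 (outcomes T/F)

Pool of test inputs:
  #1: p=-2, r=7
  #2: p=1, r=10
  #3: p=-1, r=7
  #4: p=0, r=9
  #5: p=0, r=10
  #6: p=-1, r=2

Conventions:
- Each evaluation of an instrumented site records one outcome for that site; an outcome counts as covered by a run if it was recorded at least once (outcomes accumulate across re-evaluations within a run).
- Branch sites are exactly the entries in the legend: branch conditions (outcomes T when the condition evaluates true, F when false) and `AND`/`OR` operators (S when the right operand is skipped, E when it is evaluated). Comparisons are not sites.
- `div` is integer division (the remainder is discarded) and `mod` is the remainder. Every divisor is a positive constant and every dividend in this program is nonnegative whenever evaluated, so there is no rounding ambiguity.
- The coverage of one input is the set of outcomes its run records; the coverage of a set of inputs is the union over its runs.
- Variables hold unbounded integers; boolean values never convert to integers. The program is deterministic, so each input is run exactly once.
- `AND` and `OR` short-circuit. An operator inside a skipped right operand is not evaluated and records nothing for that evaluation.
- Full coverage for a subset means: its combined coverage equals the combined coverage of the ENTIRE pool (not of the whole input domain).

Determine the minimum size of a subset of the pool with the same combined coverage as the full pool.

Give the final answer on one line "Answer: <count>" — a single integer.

input #1 (p=-2, r=7): covers B1=T, B2=S, B3=F, B4=F
input #2 (p=1, r=10): covers B1=F, B2=E, B4=F
input #3 (p=-1, r=7): covers B1=T, B2=S, B3=F, B4=F
input #4 (p=0, r=9): covers B1=T, B2=S, B3=F, B4=F
input #5 (p=0, r=10): covers B1=T, B2=S, B3=F, B4=F
input #6 (p=-1, r=2): covers B1=T, B2=S, B3=F, B4=T
pool-wide coverage (7 outcomes): B1=T, B1=F, B2=S, B2=E, B3=F, B4=T, B4=F
every size-1 subset falls short of the 7 outcomes (best: 4/7)
size 2: inputs {2, 6} cover all 7 outcomes, and no lexicographically smaller subset of this size does

Answer: 2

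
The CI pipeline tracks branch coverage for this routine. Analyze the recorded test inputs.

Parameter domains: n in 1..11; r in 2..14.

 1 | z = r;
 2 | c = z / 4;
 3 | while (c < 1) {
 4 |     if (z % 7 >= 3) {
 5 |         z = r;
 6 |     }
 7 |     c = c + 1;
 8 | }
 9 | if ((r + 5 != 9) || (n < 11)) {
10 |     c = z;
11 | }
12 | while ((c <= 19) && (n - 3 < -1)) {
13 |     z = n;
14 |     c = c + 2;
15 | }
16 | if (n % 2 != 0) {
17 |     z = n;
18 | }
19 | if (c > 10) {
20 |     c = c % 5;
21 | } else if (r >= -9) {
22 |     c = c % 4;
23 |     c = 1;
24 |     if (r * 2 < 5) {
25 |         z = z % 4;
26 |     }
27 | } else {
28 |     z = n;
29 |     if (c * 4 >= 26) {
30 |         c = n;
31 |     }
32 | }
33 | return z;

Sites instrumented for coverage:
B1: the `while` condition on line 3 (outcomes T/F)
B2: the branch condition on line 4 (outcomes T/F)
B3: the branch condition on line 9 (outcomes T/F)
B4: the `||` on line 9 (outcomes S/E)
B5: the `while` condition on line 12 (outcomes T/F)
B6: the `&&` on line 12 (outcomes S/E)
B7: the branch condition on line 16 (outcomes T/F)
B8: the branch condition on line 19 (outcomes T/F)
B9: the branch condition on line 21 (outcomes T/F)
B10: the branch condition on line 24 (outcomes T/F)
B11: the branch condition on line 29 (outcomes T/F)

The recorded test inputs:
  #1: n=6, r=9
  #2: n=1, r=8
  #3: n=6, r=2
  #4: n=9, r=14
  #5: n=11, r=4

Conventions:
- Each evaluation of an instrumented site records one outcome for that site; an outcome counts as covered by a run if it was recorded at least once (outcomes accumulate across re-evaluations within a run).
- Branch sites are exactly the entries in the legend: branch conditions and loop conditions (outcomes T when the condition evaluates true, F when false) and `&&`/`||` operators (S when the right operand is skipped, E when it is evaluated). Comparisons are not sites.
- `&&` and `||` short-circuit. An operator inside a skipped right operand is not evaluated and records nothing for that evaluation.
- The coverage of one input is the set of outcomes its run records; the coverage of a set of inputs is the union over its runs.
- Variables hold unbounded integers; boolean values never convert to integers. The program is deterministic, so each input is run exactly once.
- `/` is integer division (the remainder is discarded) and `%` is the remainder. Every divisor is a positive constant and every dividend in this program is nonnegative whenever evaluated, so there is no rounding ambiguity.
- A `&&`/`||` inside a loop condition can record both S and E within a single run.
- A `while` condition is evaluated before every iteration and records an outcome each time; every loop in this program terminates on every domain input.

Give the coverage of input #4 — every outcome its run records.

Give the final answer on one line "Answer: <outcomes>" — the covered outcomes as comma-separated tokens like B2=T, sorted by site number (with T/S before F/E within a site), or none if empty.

Running input #4 (n=9, r=14), event by event:
  B1->F, B4->S, B3->T, B6->E, B5->F, B7->T, B8->T
deduplicating events, the covered set is: B1=F, B3=T, B4=S, B5=F, B6=E, B7=T, B8=T

Answer: B1=F, B3=T, B4=S, B5=F, B6=E, B7=T, B8=T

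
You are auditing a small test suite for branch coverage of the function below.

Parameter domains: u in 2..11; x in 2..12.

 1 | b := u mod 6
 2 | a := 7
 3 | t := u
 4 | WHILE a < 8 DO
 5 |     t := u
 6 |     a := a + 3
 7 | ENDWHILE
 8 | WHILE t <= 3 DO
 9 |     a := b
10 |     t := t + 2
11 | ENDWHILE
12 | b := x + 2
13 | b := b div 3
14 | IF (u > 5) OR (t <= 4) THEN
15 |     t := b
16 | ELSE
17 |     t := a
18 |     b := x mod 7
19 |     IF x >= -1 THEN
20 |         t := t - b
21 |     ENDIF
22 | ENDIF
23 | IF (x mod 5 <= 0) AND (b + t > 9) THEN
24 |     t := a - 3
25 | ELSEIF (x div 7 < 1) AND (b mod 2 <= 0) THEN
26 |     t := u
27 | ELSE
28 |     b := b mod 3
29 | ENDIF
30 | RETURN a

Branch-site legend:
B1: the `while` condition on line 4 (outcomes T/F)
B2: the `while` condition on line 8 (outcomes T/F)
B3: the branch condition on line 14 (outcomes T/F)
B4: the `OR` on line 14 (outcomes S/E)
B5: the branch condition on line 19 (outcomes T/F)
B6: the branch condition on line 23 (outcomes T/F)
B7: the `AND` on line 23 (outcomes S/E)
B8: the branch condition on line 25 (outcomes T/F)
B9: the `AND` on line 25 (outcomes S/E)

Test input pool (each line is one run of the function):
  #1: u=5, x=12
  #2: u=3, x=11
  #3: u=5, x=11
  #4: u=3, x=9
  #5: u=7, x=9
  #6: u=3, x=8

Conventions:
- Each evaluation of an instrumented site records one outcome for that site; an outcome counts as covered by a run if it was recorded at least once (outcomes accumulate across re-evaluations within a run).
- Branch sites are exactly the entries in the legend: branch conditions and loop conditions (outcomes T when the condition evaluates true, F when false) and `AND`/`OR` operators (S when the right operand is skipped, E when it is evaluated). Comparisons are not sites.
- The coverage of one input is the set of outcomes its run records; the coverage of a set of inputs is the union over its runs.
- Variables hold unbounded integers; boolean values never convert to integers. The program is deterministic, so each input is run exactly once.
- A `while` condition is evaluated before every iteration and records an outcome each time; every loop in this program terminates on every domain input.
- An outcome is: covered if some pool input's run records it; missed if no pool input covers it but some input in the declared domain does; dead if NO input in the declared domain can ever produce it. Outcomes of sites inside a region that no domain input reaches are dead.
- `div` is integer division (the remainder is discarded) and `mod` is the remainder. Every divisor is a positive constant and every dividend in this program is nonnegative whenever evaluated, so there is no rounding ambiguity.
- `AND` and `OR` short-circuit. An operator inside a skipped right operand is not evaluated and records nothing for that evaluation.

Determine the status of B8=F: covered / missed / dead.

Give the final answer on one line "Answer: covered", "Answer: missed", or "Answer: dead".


B8=F is recorded by pool input(s) 1, 2, 3, 4, 5, 6 -> covered
Answer: covered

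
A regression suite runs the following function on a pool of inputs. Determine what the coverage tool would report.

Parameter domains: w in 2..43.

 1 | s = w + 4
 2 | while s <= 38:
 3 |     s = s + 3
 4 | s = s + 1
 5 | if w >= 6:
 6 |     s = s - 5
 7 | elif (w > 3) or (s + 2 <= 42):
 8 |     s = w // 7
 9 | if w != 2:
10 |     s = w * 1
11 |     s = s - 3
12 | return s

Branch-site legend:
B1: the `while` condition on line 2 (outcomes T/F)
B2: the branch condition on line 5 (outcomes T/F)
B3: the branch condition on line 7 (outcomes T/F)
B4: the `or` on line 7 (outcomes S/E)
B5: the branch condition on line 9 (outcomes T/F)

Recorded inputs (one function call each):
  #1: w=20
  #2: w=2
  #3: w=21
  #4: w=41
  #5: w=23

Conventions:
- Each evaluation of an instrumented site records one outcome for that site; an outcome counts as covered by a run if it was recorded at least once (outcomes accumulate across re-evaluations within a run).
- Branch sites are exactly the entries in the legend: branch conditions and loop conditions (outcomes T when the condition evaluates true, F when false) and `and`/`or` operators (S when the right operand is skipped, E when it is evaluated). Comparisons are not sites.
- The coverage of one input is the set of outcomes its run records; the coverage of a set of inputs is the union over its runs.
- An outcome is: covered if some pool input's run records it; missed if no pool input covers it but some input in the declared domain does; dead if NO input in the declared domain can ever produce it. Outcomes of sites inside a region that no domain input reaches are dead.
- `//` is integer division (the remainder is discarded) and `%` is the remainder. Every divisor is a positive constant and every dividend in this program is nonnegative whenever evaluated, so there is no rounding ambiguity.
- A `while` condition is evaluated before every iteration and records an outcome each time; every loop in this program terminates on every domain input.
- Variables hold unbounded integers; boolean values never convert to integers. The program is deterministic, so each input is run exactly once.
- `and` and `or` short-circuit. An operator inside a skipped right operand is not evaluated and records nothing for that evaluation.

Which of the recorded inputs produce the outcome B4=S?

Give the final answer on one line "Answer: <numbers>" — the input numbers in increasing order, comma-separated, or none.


input #1 (w=20): misses B4=S
input #2 (w=2): misses B4=S
input #3 (w=21): misses B4=S
input #4 (w=41): misses B4=S
input #5 (w=23): misses B4=S
Answer: none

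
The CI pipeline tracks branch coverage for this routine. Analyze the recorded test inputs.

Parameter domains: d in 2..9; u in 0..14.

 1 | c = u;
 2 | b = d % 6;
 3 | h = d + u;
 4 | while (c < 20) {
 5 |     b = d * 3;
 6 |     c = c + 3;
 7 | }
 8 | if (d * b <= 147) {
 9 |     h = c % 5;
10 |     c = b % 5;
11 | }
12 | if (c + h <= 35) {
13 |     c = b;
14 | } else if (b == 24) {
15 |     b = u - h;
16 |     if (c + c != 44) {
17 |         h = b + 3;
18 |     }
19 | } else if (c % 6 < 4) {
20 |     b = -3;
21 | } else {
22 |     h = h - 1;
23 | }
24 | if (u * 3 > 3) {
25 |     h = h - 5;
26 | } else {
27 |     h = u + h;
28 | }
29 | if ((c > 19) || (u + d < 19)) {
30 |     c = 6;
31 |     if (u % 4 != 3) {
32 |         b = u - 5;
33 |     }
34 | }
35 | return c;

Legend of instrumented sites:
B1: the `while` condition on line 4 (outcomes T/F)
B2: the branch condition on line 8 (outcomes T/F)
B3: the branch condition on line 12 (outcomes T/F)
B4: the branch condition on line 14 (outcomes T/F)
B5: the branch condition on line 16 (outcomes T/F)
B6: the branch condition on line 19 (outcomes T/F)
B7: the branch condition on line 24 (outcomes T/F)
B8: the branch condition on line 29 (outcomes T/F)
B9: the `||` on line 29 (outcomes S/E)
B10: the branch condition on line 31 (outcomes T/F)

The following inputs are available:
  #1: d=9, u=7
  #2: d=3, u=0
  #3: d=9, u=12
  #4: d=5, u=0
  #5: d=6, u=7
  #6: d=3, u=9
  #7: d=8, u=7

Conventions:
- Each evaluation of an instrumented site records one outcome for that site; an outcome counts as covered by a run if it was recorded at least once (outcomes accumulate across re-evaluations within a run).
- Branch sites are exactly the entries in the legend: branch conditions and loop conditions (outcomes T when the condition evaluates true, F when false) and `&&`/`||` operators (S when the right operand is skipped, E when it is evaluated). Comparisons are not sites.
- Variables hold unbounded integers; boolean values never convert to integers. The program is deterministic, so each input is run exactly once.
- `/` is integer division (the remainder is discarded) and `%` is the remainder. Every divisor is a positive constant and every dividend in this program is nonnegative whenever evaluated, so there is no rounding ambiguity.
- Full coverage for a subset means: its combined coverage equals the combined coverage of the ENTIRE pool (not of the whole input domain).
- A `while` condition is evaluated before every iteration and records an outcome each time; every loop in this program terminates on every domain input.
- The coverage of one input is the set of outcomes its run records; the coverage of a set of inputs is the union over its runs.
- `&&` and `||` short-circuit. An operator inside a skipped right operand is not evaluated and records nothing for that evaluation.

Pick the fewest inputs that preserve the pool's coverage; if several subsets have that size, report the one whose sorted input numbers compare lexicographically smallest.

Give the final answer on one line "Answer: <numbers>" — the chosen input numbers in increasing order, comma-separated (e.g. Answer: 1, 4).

run #1 (d=9, u=7) records B1=T, B1=F, B2=F, B3=F, B4=F, B6=F, B7=T, B8=T, B9=S, B10=F
run #2 (d=3, u=0) records B1=T, B1=F, B2=T, B3=T, B7=F, B8=T, B9=E, B10=T
run #3 (d=9, u=12) records B1=T, B1=F, B2=F, B3=F, B4=F, B6=T, B7=T, B8=T, B9=S, B10=T
run #4 (d=5, u=0) records B1=T, B1=F, B2=T, B3=T, B7=F, B8=T, B9=E, B10=T
run #5 (d=6, u=7) records B1=T, B1=F, B2=T, B3=T, B7=T, B8=T, B9=E, B10=F
run #6 (d=3, u=9) records B1=T, B1=F, B2=T, B3=T, B7=T, B8=T, B9=E, B10=T
run #7 (d=8, u=7) records B1=T, B1=F, B2=F, B3=F, B4=T, B5=F, B7=T, B8=T, B9=S, B10=F
together the pool reaches 18 outcomes: B1=T, B1=F, B2=T, B2=F, B3=T, B3=F, B4=T, B4=F, B5=F, B6=T, B6=F, B7=T, B7=F, B8=T, B9=S, B9=E, B10=T, B10=F
every size-1 subset falls short of the 18 outcomes (best: 10/18)
every size-2 subset falls short of the 18 outcomes (best: 15/18)
every size-3 subset falls short of the 18 outcomes (best: 17/18)
the canonical winner is {1, 2, 3, 7}: size 4, full 18-outcome coverage, earliest index list among size-4 covers

Answer: 1, 2, 3, 7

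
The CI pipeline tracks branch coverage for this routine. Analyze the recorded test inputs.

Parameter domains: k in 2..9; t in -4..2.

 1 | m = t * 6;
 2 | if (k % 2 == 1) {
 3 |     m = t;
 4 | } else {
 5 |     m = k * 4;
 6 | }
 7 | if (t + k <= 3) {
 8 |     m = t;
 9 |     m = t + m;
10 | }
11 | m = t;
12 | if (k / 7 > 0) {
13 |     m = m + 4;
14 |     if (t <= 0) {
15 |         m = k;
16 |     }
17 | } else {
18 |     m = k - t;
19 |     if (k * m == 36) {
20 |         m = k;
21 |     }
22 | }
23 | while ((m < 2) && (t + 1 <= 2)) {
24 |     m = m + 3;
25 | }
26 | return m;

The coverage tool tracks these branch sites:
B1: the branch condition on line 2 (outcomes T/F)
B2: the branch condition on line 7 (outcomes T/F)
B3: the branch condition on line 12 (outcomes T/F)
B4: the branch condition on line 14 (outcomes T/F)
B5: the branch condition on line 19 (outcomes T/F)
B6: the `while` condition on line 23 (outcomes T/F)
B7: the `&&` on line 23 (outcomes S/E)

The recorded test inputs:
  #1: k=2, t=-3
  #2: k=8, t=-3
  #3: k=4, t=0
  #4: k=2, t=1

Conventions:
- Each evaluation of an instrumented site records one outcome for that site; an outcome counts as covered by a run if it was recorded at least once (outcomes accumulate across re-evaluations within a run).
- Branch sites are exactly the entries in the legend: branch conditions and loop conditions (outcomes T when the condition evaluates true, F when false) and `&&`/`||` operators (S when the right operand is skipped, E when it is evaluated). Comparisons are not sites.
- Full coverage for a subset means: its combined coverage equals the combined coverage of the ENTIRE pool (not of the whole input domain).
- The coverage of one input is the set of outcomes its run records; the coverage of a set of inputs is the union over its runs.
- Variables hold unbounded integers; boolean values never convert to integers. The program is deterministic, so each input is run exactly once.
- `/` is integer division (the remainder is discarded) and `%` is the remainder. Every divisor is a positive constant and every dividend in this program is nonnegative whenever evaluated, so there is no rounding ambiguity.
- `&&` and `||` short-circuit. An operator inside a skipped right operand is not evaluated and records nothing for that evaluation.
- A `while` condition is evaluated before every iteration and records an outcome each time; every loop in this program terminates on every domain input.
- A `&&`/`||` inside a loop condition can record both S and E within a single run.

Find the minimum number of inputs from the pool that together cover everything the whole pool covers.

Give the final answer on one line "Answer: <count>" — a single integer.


test 1 (k=2, t=-3) hits B1=F, B2=T, B3=F, B5=F, B6=F, B7=S
test 2 (k=8, t=-3) hits B1=F, B2=F, B3=T, B4=T, B6=F, B7=S
test 3 (k=4, t=0) hits B1=F, B2=F, B3=F, B5=F, B6=F, B7=S
test 4 (k=2, t=1) hits B1=F, B2=T, B3=F, B5=F, B6=T, B6=F, B7=S, B7=E
pool-wide coverage (11 outcomes): B1=F, B2=T, B2=F, B3=T, B3=F, B4=T, B5=F, B6=T, B6=F, B7=S, B7=E
checked all size-1 subsets: none covers 11 outcomes (max 8/11)
the canonical winner is {2, 4}: size 2, full 11-outcome coverage, earliest index list among size-2 covers
Answer: 2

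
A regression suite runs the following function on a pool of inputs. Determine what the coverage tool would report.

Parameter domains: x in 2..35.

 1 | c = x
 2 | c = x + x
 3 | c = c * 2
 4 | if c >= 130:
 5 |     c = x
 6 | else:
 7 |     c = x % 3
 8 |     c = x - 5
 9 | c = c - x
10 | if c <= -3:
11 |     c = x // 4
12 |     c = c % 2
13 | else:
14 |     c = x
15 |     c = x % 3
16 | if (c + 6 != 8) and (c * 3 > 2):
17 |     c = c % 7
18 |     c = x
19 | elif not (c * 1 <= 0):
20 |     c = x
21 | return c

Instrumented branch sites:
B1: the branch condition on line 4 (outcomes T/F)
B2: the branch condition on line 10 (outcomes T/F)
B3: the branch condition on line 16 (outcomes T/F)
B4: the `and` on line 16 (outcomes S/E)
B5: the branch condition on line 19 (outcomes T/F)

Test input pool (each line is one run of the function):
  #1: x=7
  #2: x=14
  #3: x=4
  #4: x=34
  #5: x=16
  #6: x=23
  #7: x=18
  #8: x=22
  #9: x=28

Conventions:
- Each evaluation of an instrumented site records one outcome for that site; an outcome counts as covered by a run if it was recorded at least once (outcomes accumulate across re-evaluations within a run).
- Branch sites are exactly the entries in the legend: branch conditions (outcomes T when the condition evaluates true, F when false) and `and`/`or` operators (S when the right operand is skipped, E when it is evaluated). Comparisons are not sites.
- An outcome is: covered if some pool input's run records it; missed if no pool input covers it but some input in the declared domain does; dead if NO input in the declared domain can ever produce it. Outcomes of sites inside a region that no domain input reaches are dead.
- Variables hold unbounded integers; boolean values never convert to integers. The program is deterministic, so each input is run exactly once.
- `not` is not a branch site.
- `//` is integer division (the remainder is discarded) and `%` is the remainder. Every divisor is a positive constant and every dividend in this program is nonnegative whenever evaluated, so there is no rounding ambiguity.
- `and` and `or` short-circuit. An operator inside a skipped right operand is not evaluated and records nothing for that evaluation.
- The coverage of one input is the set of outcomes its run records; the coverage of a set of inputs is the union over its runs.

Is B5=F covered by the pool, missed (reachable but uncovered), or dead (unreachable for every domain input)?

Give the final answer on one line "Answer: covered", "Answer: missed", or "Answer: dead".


B5=F is recorded by pool input(s) 5, 7 -> covered
Answer: covered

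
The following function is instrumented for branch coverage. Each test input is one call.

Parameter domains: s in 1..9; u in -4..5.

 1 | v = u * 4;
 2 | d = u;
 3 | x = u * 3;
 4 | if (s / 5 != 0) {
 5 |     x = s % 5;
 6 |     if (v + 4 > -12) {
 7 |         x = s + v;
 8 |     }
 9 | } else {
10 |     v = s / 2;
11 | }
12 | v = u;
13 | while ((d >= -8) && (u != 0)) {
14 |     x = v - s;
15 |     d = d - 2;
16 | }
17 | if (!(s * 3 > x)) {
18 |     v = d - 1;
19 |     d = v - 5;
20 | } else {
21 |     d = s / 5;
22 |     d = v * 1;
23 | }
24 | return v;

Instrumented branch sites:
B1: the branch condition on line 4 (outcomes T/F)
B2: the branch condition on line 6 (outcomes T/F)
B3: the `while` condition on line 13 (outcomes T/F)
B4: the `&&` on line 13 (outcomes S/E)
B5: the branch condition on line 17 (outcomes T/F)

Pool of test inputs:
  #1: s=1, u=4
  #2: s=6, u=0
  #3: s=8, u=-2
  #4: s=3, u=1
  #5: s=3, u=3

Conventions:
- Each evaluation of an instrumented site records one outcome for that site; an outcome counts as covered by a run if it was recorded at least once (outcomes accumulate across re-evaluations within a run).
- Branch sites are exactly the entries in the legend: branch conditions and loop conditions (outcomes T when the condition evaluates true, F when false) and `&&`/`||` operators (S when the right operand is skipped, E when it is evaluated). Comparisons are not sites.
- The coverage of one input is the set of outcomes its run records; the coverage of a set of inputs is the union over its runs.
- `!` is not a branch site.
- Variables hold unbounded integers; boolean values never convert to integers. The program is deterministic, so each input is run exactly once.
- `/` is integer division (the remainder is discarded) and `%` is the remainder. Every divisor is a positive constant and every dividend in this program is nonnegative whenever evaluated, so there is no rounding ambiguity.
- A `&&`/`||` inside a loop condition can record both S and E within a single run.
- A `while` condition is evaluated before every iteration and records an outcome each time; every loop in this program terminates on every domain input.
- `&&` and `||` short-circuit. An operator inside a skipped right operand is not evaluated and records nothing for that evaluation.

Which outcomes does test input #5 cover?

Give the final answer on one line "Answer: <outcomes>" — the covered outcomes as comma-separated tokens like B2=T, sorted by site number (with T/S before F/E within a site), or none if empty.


Simulating input #5 (s=3, u=3) step by step:
  B1->F, B4->E, B3->T, B4->E, B3->T, B4->E, B3->T, B4->E, B3->T, B4->E
  B3->T, B4->E, B3->T, B4->S, B3->F, B5->F
distinct outcomes covered: B1=F, B3=T, B3=F, B4=S, B4=E, B5=F
Answer: B1=F, B3=T, B3=F, B4=S, B4=E, B5=F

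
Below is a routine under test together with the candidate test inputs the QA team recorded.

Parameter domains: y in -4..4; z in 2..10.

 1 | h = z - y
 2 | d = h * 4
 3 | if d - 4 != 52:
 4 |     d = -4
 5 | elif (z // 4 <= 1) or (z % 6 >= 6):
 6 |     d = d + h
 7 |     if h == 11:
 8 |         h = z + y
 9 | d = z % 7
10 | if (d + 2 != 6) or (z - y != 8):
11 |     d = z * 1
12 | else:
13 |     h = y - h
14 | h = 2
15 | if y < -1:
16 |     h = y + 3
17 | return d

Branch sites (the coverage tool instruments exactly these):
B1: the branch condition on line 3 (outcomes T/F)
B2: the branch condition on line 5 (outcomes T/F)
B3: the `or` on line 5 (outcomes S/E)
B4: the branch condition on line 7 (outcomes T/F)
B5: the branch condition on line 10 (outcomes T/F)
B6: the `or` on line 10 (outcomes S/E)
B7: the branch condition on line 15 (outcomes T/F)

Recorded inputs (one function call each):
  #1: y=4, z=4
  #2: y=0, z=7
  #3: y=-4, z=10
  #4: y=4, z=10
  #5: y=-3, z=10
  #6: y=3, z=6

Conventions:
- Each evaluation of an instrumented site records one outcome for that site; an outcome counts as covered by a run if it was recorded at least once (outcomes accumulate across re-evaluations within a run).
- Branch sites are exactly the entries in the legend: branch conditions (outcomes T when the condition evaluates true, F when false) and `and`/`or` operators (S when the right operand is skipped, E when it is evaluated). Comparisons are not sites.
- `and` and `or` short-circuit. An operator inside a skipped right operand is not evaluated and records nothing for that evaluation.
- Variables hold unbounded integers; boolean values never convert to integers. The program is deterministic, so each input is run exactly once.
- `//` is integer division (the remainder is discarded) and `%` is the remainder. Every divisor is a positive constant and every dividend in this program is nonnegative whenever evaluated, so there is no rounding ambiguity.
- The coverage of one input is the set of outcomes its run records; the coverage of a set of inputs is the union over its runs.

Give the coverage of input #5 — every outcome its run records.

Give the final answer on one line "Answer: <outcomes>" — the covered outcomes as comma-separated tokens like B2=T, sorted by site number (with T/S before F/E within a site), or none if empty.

Tracing the run of input #5 (y=-3, z=10):
  B1->T, B6->S, B5->T, B7->T
as a set, this run covers: B1=T, B5=T, B6=S, B7=T

Answer: B1=T, B5=T, B6=S, B7=T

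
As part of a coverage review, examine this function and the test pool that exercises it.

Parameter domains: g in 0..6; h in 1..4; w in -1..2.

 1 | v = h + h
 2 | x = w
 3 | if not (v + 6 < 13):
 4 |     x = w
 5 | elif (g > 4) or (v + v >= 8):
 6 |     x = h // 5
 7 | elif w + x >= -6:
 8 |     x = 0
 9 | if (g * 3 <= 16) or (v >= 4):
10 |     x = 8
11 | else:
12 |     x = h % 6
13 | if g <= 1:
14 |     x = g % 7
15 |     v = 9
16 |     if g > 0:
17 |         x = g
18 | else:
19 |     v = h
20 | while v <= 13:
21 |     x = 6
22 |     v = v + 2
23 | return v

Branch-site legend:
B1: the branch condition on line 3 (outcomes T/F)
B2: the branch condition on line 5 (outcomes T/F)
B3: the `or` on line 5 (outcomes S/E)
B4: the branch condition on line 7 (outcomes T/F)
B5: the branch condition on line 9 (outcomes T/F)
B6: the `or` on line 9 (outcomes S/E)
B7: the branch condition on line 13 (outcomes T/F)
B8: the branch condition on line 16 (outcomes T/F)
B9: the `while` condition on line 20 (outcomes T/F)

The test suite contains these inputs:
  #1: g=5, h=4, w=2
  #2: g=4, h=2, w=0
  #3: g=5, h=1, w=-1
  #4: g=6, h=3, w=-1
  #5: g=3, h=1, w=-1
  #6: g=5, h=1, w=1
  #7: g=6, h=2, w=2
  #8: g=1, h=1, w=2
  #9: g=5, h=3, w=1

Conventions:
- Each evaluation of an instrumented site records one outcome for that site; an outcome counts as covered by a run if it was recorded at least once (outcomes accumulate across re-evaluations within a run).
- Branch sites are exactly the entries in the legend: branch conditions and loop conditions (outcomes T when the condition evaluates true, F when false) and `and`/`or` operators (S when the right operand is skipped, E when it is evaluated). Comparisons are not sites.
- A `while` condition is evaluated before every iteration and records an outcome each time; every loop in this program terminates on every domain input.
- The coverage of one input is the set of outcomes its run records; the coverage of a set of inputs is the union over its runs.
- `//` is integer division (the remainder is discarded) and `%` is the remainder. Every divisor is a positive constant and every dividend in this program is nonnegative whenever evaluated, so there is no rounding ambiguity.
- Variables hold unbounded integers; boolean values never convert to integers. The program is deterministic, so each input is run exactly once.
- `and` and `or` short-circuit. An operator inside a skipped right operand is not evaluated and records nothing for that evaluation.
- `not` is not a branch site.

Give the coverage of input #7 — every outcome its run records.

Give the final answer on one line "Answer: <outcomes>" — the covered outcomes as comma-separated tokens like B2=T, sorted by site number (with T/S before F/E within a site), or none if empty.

Event log for input #7 (g=6, h=2, w=2):
  B1->F, B3->S, B2->T, B6->E, B5->T, B7->F, B9->T, B9->T, B9->T, B9->T
  B9->T, B9->T, B9->F
collecting distinct outcomes: B1=F, B2=T, B3=S, B5=T, B6=E, B7=F, B9=T, B9=F

Answer: B1=F, B2=T, B3=S, B5=T, B6=E, B7=F, B9=T, B9=F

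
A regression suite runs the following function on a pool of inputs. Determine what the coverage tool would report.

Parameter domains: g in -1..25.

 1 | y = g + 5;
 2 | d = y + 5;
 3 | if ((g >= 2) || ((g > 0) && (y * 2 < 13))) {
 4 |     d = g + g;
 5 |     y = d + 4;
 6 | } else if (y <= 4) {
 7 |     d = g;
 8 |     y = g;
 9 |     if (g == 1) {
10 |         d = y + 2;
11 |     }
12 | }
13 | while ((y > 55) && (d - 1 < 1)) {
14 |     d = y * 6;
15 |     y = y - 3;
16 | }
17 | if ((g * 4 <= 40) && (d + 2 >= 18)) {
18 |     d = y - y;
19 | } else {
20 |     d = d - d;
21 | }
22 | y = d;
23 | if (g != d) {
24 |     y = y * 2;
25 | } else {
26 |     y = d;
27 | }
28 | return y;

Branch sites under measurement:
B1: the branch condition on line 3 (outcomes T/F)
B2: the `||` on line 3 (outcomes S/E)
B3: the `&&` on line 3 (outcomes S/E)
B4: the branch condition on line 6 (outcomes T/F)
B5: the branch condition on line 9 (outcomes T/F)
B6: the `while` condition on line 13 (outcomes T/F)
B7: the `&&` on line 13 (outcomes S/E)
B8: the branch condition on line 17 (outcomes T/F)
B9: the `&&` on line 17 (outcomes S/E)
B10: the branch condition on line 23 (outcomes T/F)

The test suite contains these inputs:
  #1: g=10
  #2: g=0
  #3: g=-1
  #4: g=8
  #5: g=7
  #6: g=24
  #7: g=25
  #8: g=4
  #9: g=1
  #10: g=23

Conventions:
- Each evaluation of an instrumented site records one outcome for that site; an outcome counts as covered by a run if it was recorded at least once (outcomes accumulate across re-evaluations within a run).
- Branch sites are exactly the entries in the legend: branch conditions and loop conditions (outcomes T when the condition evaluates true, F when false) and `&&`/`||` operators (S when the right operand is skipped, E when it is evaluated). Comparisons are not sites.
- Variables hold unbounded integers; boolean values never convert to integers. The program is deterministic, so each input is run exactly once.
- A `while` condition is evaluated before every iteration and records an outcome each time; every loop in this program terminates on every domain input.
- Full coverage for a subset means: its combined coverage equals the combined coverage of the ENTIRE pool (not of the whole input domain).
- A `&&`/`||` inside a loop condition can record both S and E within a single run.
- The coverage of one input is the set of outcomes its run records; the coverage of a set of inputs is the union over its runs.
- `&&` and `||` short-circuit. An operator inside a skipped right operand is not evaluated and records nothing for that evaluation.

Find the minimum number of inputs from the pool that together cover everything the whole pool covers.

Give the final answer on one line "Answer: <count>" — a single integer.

input #1, g=10: events B2->S, B1->T, B7->S, B6->F, B9->E, B8->T, B10->T; outcomes B1=T, B2=S, B6=F, B7=S, B8=T, B9=E, B10=T
input #2, g=0: events B2->E, B3->S, B1->F, B4->F, B7->S, B6->F, B9->E, B8->F, B10->F; outcomes B1=F, B2=E, B3=S, B4=F, B6=F, B7=S, B8=F, B9=E, B10=F
input #3, g=-1: events B2->E, B3->S, B1->F, B4->T, B5->F, B7->S, B6->F, B9->E, B8->F, B10->T; outcomes B1=F, B2=E, B3=S, B4=T, B5=F, B6=F, B7=S, B8=F, B9=E, B10=T
input #4, g=8: events B2->S, B1->T, B7->S, B6->F, B9->E, B8->T, B10->T; outcomes B1=T, B2=S, B6=F, B7=S, B8=T, B9=E, B10=T
input #5, g=7: events B2->S, B1->T, B7->S, B6->F, B9->E, B8->F, B10->T; outcomes B1=T, B2=S, B6=F, B7=S, B8=F, B9=E, B10=T
input #6, g=24: events B2->S, B1->T, B7->S, B6->F, B9->S, B8->F, B10->T; outcomes B1=T, B2=S, B6=F, B7=S, B8=F, B9=S, B10=T
input #7, g=25: events B2->S, B1->T, B7->S, B6->F, B9->S, B8->F, B10->T; outcomes B1=T, B2=S, B6=F, B7=S, B8=F, B9=S, B10=T
input #8, g=4: events B2->S, B1->T, B7->S, B6->F, B9->E, B8->F, B10->T; outcomes B1=T, B2=S, B6=F, B7=S, B8=F, B9=E, B10=T
input #9, g=1: events B2->E, B3->E, B1->T, B7->S, B6->F, B9->E, B8->F, B10->T; outcomes B1=T, B2=E, B3=E, B6=F, B7=S, B8=F, B9=E, B10=T
input #10, g=23: events B2->S, B1->T, B7->S, B6->F, B9->S, B8->F, B10->T; outcomes B1=T, B2=S, B6=F, B7=S, B8=F, B9=S, B10=T
pool-wide coverage (17 outcomes): B1=T, B1=F, B2=S, B2=E, B3=S, B3=E, B4=T, B4=F, B5=F, B6=F, B7=S, B8=T, B8=F, B9=S, B9=E, B10=T, B10=F
every size-1 subset falls short of the 17 outcomes (best: 10/17)
every size-2 subset falls short of the 17 outcomes (best: 13/17)
every size-3 subset falls short of the 17 outcomes (best: 15/17)
every size-4 subset falls short of the 17 outcomes (best: 16/17)
the canonical winner is {1, 2, 3, 6, 9}: size 5, full 17-outcome coverage, earliest index list among size-5 covers

Answer: 5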